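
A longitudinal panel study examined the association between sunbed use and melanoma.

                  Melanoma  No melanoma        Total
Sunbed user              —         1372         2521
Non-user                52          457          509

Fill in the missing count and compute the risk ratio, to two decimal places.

The missing cell is in the exposed row: 2521 − 1372 = 1149.
So a = 1149, b = 1372, c = 52, d = 457.
RR = [a/(a+b)] / [c/(c+d)] = (1149/2521) / (52/509) = 0.45577/0.10216 = 4.46130

4.46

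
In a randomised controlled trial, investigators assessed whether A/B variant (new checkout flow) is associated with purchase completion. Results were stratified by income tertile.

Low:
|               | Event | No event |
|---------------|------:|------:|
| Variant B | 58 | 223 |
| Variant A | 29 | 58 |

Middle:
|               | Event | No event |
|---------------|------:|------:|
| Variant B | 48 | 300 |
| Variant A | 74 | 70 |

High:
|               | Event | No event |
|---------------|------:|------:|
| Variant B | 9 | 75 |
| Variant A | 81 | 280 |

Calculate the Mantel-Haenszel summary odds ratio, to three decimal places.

0.283

OR_MH = Σ(aᵢdᵢ/nᵢ) / Σ(bᵢcᵢ/nᵢ), where nᵢ is the stratum total.
Stratum 1 (Low): n = 368; a·d/n = 58·58/368 = 9.1413; b·c/n = 223·29/368 = 17.5734
Stratum 2 (Middle): n = 492; a·d/n = 48·70/492 = 6.8293; b·c/n = 300·74/492 = 45.1220
Stratum 3 (High): n = 445; a·d/n = 9·280/445 = 5.6629; b·c/n = 75·81/445 = 13.6517
OR_MH = (9.1413 + 6.8293 + 5.6629) / (17.5734 + 45.1220 + 13.6517) = 21.6335 / 76.3470 = 0.28336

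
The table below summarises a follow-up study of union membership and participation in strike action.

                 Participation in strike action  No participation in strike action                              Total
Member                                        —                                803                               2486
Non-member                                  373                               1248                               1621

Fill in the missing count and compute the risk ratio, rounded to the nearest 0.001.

2.942

The missing cell is in the exposed row: 2486 − 803 = 1683.
So a = 1683, b = 803, c = 373, d = 1248.
RR = [a/(a+b)] / [c/(c+d)] = (1683/2486) / (373/1621) = 0.67699/0.23010 = 2.94210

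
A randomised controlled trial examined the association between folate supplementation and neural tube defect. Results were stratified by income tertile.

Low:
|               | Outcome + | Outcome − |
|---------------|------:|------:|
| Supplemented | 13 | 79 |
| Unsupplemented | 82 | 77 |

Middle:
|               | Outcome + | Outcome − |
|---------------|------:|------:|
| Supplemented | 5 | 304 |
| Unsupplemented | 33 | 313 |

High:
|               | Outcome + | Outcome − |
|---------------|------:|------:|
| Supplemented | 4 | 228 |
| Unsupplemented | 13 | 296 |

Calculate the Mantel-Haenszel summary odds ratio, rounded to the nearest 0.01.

0.18

OR_MH = Σ(aᵢdᵢ/nᵢ) / Σ(bᵢcᵢ/nᵢ), where nᵢ is the stratum total.
Stratum 1 (Low): n = 251; a·d/n = 13·77/251 = 3.9880; b·c/n = 79·82/251 = 25.8088
Stratum 2 (Middle): n = 655; a·d/n = 5·313/655 = 2.3893; b·c/n = 304·33/655 = 15.3160
Stratum 3 (High): n = 541; a·d/n = 4·296/541 = 2.1885; b·c/n = 228·13/541 = 5.4787
OR_MH = (3.9880 + 2.3893 + 2.1885) / (25.8088 + 15.3160 + 5.4787) = 8.5659 / 46.6035 = 0.18380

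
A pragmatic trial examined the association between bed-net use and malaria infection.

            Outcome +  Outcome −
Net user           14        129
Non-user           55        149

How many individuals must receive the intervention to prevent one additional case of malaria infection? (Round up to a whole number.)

Risk in treated group = 14/143 = 0.09790; risk in control = 55/204 = 0.26961.
Absolute risk reduction = 0.26961 − 0.09790 = 0.17171
NNT = 1 / ARR = 1 / 0.17171 = 5.824 → round up → 6

6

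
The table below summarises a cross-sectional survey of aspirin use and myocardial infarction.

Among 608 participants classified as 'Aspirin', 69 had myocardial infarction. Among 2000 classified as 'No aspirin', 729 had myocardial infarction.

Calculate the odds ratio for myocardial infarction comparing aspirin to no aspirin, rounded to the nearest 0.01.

0.22

From the description: a = 69, b = 539, c = 729, d = 1271.
OR = (a·d)/(b·c) = (69 × 1271) / (539 × 729) = 87699 / 392931 = 0.22319
Exposure is associated with lower odds of myocardial infarction (OR = 0.22 < 1).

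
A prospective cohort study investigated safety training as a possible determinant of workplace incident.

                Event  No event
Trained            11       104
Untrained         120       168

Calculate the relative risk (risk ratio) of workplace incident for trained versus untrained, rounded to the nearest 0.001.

Cells: a = 11, b = 104, c = 120, d = 168.
Risk in exposed = 11/115 = 0.09565; risk in unexposed = 120/288 = 0.41667.
RR = 0.09565 / 0.41667 = 0.22957
The risk is 77% lower among the exposed than among the unexposed.

0.230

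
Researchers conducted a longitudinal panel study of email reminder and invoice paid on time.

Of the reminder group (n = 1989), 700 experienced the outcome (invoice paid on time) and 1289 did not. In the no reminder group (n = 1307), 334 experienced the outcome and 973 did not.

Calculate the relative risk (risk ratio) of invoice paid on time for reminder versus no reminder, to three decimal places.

1.377

From the description: a = 700, b = 1289, c = 334, d = 973.
Risk in exposed = 700/1989 = 0.35194; risk in unexposed = 334/1307 = 0.25555.
RR = 0.35194 / 0.25555 = 1.37719
The risk among the exposed is 1.38 times that among the unexposed.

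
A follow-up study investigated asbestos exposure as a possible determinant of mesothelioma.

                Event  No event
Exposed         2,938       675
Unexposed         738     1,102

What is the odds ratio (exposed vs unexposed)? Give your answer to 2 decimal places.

6.50

Cells: a = 2938, b = 675, c = 738, d = 1102.
OR = (a·d)/(b·c) = (2938 × 1102) / (675 × 738) = 3237676 / 498150 = 6.49940
The odds of mesothelioma are about 6.50 times as high in the exposed group.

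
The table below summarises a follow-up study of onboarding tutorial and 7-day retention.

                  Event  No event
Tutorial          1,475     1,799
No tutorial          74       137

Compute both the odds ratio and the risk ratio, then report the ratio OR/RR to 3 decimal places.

1.182

Cells: a = 1475, b = 1799, c = 74, d = 137.
OR = (1475·137)/(1799·74) = 202075/133126 = 1.51792
Risk in exposed = 1475/3274 = 0.45052; risk in unexposed = 74/211 = 0.35071; RR = 1.28459
OR/RR = 1.51792 / 1.28459 = 1.18164
The outcome is not rare, so the OR lies further from 1 than the RR.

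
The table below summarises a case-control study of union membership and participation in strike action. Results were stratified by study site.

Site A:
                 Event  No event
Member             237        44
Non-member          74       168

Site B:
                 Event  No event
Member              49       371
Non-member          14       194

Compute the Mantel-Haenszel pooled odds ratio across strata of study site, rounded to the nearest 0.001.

OR_MH = Σ(aᵢdᵢ/nᵢ) / Σ(bᵢcᵢ/nᵢ), where nᵢ is the stratum total.
Stratum 1 (Site A): n = 523; a·d/n = 237·168/523 = 76.1300; b·c/n = 44·74/523 = 6.2256
Stratum 2 (Site B): n = 628; a·d/n = 49·194/628 = 15.1369; b·c/n = 371·14/628 = 8.2707
OR_MH = (76.1300 + 15.1369) / (6.2256 + 8.2707) = 91.2670 / 14.4963 = 6.29587

6.296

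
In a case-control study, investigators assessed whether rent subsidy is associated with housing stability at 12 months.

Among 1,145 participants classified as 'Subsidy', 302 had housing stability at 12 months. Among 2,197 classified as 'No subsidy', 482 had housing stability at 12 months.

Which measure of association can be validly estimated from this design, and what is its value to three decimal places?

1.275

From the description: a = 302, b = 843, c = 482, d = 1715.
This is a case-control study: participants were sampled on outcome status, so risks in the source population cannot be estimated directly — relative risk is not valid here. The odds ratio is the appropriate measure.
OR = (a·d)/(b·c) = (302 × 1715) / (843 × 482) = 517930 / 406326 = 1.27467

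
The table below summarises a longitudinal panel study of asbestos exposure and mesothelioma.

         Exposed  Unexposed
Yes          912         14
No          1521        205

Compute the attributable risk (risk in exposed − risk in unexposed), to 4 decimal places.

Reading the table with exposure as columns: a = 912 (Exposed, case), b = 1521 (Exposed, non-case), c = 14 (Unexposed, case), d = 205.
Risk in exposed = 912/2433 = 0.374846; risk in unexposed = 14/219 = 0.063927.
Risk difference = 0.374846 − 0.063927 = 0.310919

0.3109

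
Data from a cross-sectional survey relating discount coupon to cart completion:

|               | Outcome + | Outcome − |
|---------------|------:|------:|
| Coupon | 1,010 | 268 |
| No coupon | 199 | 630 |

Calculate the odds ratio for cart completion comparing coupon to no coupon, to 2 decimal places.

Cells: a = 1010, b = 268, c = 199, d = 630.
OR = (a·d)/(b·c) = (1010 × 630) / (268 × 199) = 636300 / 53332 = 11.93092
The odds of cart completion are about 11.93 times as high in the coupon group.

11.93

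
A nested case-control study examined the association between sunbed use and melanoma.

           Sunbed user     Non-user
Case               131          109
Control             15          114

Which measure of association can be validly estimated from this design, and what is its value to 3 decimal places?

Reading the table with exposure as columns: a = 131 (Sunbed user, case), b = 15 (Sunbed user, non-case), c = 109 (Non-user, case), d = 114.
This is a nested case-control study: participants were sampled on outcome status, so risks in the source population cannot be estimated directly — relative risk is not valid here. The odds ratio is the appropriate measure.
OR = (a·d)/(b·c) = (131 × 114) / (15 × 109) = 14934 / 1635 = 9.13394

9.134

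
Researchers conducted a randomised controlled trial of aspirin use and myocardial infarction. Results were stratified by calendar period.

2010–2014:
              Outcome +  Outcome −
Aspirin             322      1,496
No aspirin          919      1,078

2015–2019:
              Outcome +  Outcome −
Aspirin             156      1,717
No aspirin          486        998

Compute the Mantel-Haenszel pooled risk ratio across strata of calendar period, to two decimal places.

RR_MH = Σ(aᵢ·n₀ᵢ/nᵢ) / Σ(cᵢ·n₁ᵢ/nᵢ), with n₁ᵢ = aᵢ+bᵢ (exposed), n₀ᵢ = cᵢ+dᵢ (unexposed), nᵢ = n₁ᵢ+n₀ᵢ.
Stratum 1 (2010–2014): n₁ = 1818, n₀ = 1997, n = 3815; a·n₀/n = 322·1997/3815 = 168.5541; c·n₁/n = 919·1818/3815 = 437.9402
Stratum 2 (2015–2019): n₁ = 1873, n₀ = 1484, n = 3357; a·n₀/n = 156·1484/3357 = 68.9616; c·n₁/n = 486·1873/3357 = 271.1582
RR_MH = (168.5541 + 68.9616) / (437.9402 + 271.1582) = 237.5157 / 709.0984 = 0.33495

0.33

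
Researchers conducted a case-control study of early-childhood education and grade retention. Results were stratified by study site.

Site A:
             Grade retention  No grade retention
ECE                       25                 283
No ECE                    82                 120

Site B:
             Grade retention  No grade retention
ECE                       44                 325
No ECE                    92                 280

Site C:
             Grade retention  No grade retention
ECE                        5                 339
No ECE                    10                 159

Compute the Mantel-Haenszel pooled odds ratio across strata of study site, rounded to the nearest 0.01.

0.26

OR_MH = Σ(aᵢdᵢ/nᵢ) / Σ(bᵢcᵢ/nᵢ), where nᵢ is the stratum total.
Stratum 1 (Site A): n = 510; a·d/n = 25·120/510 = 5.8824; b·c/n = 283·82/510 = 45.5020
Stratum 2 (Site B): n = 741; a·d/n = 44·280/741 = 16.6262; b·c/n = 325·92/741 = 40.3509
Stratum 3 (Site C): n = 513; a·d/n = 5·159/513 = 1.5497; b·c/n = 339·10/513 = 6.6082
OR_MH = (5.8824 + 16.6262 + 1.5497) / (45.5020 + 40.3509 + 6.6082) = 24.0582 / 92.4610 = 0.26020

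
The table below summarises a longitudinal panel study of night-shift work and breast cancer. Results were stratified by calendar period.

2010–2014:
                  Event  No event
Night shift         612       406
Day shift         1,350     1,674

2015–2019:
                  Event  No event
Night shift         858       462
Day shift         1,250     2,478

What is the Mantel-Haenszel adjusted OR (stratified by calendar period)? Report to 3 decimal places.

2.699

OR_MH = Σ(aᵢdᵢ/nᵢ) / Σ(bᵢcᵢ/nᵢ), where nᵢ is the stratum total.
Stratum 1 (2010–2014): n = 4042; a·d/n = 612·1674/4042 = 253.4607; b·c/n = 406·1350/4042 = 135.6012
Stratum 2 (2015–2019): n = 5048; a·d/n = 858·2478/5048 = 421.1815; b·c/n = 462·1250/5048 = 114.4017
OR_MH = (253.4607 + 421.1815) / (135.6012 + 114.4017) = 674.6421 / 250.0029 = 2.69854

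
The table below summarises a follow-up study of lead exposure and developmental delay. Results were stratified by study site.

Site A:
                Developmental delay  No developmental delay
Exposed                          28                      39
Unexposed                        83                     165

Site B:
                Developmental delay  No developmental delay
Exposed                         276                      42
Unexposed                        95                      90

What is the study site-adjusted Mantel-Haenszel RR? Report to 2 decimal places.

1.59

RR_MH = Σ(aᵢ·n₀ᵢ/nᵢ) / Σ(cᵢ·n₁ᵢ/nᵢ), with n₁ᵢ = aᵢ+bᵢ (exposed), n₀ᵢ = cᵢ+dᵢ (unexposed), nᵢ = n₁ᵢ+n₀ᵢ.
Stratum 1 (Site A): n₁ = 67, n₀ = 248, n = 315; a·n₀/n = 28·248/315 = 22.0444; c·n₁/n = 83·67/315 = 17.6540
Stratum 2 (Site B): n₁ = 318, n₀ = 185, n = 503; a·n₀/n = 276·185/503 = 101.5109; c·n₁/n = 95·318/503 = 60.0596
RR_MH = (22.0444 + 101.5109) / (17.6540 + 60.0596) = 123.5554 / 77.7136 = 1.58988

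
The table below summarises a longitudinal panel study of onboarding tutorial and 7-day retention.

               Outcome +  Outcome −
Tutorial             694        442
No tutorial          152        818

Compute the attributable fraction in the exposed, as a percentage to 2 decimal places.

74.35

Cells: a = 694, b = 442, c = 152, d = 818.
Risk in exposed = 694/1136 = 0.61092; risk in unexposed = 152/970 = 0.15670.
RR = 0.61092/0.15670 = 3.89861
AR% = (RR − 1)/RR × 100 = (3.89861 − 1)/3.89861 × 100 = 74.3498%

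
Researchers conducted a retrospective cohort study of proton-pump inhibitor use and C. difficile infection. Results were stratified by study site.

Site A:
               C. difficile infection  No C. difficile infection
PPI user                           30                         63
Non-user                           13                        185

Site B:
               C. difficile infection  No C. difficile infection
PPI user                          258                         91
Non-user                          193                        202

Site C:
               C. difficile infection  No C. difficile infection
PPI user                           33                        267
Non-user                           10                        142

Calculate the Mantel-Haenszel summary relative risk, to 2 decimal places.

RR_MH = Σ(aᵢ·n₀ᵢ/nᵢ) / Σ(cᵢ·n₁ᵢ/nᵢ), with n₁ᵢ = aᵢ+bᵢ (exposed), n₀ᵢ = cᵢ+dᵢ (unexposed), nᵢ = n₁ᵢ+n₀ᵢ.
Stratum 1 (Site A): n₁ = 93, n₀ = 198, n = 291; a·n₀/n = 30·198/291 = 20.4124; c·n₁/n = 13·93/291 = 4.1546
Stratum 2 (Site B): n₁ = 349, n₀ = 395, n = 744; a·n₀/n = 258·395/744 = 136.9758; c·n₁/n = 193·349/744 = 90.5336
Stratum 3 (Site C): n₁ = 300, n₀ = 152, n = 452; a·n₀/n = 33·152/452 = 11.0973; c·n₁/n = 10·300/452 = 6.6372
RR_MH = (20.4124 + 136.9758 + 11.0973) / (4.1546 + 90.5336 + 6.6372) = 168.4855 / 101.3254 = 1.66282

1.66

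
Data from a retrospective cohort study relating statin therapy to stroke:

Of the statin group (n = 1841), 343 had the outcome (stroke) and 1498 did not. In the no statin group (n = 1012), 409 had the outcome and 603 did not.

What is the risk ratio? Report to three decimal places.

0.461

From the description: a = 343, b = 1498, c = 409, d = 603.
Risk in exposed = 343/1841 = 0.18631; risk in unexposed = 409/1012 = 0.40415.
RR = 0.18631 / 0.40415 = 0.46100
The risk is 54% lower among the exposed than among the unexposed.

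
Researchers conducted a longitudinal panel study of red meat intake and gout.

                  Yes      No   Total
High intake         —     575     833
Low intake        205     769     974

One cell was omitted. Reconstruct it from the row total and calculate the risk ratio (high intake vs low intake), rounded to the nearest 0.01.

1.47

The missing cell is in the exposed row: 833 − 575 = 258.
So a = 258, b = 575, c = 205, d = 769.
RR = [a/(a+b)] / [c/(c+d)] = (258/833) / (205/974) = 0.30972/0.21047 = 1.47157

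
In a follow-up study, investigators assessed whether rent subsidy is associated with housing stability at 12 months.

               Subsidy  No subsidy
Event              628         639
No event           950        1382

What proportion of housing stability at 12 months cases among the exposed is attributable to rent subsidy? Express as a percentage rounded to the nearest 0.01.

20.55

Reading the table with exposure as columns: a = 628 (Subsidy, case), b = 950 (Subsidy, non-case), c = 639 (No subsidy, case), d = 1382.
Risk in exposed = 628/1578 = 0.39797; risk in unexposed = 639/2021 = 0.31618.
RR = 0.39797/0.31618 = 1.25869
AR% = (RR − 1)/RR × 100 = (1.25869 − 1)/1.25869 × 100 = 20.5522%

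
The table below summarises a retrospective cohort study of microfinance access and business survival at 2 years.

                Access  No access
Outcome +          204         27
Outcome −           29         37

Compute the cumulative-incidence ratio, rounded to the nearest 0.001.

Reading the table with exposure as columns: a = 204 (Access, case), b = 29 (Access, non-case), c = 27 (No access, case), d = 37.
Risk in exposed = 204/233 = 0.87554; risk in unexposed = 27/64 = 0.42188.
RR = 0.87554 / 0.42188 = 2.07535
The risk among the exposed is 2.08 times that among the unexposed.

2.075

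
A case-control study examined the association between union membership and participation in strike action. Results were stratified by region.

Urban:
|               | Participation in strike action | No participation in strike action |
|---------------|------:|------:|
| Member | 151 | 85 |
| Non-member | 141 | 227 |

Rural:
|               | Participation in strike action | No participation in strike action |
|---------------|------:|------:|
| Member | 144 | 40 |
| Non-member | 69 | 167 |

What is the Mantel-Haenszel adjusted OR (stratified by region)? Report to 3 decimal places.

OR_MH = Σ(aᵢdᵢ/nᵢ) / Σ(bᵢcᵢ/nᵢ), where nᵢ is the stratum total.
Stratum 1 (Urban): n = 604; a·d/n = 151·227/604 = 56.7500; b·c/n = 85·141/604 = 19.8427
Stratum 2 (Rural): n = 420; a·d/n = 144·167/420 = 57.2571; b·c/n = 40·69/420 = 6.5714
OR_MH = (56.7500 + 57.2571) / (19.8427 + 6.5714) = 114.0071 / 26.4141 = 4.31614

4.316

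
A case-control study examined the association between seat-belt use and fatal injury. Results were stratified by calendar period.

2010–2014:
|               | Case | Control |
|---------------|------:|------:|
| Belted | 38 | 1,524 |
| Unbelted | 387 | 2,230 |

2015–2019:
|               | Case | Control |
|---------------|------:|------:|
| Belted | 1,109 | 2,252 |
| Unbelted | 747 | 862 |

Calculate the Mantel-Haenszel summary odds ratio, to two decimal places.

OR_MH = Σ(aᵢdᵢ/nᵢ) / Σ(bᵢcᵢ/nᵢ), where nᵢ is the stratum total.
Stratum 1 (2010–2014): n = 4179; a·d/n = 38·2230/4179 = 20.2776; b·c/n = 1524·387/4179 = 141.1314
Stratum 2 (2015–2019): n = 4970; a·d/n = 1109·862/4970 = 192.3457; b·c/n = 2252·747/4970 = 338.4797
OR_MH = (20.2776 + 192.3457) / (141.1314 + 338.4797) = 212.6233 / 479.6110 = 0.44332

0.44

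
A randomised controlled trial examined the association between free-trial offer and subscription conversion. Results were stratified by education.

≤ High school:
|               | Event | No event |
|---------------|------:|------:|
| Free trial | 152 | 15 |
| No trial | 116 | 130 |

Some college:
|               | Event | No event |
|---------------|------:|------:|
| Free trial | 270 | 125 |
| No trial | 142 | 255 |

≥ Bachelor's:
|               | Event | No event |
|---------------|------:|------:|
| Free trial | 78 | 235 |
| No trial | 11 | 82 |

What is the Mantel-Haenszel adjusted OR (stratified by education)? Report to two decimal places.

OR_MH = Σ(aᵢdᵢ/nᵢ) / Σ(bᵢcᵢ/nᵢ), where nᵢ is the stratum total.
Stratum 1 (≤ High school): n = 413; a·d/n = 152·130/413 = 47.8450; b·c/n = 15·116/413 = 4.2131
Stratum 2 (Some college): n = 792; a·d/n = 270·255/792 = 86.9318; b·c/n = 125·142/792 = 22.4116
Stratum 3 (≥ Bachelor's): n = 406; a·d/n = 78·82/406 = 15.7537; b·c/n = 235·11/406 = 6.3670
OR_MH = (47.8450 + 86.9318 + 15.7537) / (4.2131 + 22.4116 + 6.3670) = 150.5305 / 32.9917 = 4.56268

4.56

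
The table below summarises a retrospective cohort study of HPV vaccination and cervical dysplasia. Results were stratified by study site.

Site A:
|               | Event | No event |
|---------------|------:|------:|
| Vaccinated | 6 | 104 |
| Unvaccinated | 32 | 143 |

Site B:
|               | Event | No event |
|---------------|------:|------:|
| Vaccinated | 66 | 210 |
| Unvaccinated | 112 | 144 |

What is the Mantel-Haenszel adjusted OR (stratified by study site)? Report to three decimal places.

0.374

OR_MH = Σ(aᵢdᵢ/nᵢ) / Σ(bᵢcᵢ/nᵢ), where nᵢ is the stratum total.
Stratum 1 (Site A): n = 285; a·d/n = 6·143/285 = 3.0105; b·c/n = 104·32/285 = 11.6772
Stratum 2 (Site B): n = 532; a·d/n = 66·144/532 = 17.8647; b·c/n = 210·112/532 = 44.2105
OR_MH = (3.0105 + 17.8647) / (11.6772 + 44.2105) = 20.8752 / 55.8877 = 0.37352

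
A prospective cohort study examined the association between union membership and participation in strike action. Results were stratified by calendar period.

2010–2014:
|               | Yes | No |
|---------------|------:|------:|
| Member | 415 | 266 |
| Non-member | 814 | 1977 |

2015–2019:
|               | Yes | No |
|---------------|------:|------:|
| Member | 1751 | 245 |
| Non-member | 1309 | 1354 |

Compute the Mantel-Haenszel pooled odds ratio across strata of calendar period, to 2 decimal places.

OR_MH = Σ(aᵢdᵢ/nᵢ) / Σ(bᵢcᵢ/nᵢ), where nᵢ is the stratum total.
Stratum 1 (2010–2014): n = 3472; a·d/n = 415·1977/3472 = 236.3062; b·c/n = 266·814/3472 = 62.3629
Stratum 2 (2015–2019): n = 4659; a·d/n = 1751·1354/4659 = 508.8762; b·c/n = 245·1309/4659 = 68.8356
OR_MH = (236.3062 + 508.8762) / (62.3629 + 68.8356) = 745.1823 / 131.1985 = 5.67981

5.68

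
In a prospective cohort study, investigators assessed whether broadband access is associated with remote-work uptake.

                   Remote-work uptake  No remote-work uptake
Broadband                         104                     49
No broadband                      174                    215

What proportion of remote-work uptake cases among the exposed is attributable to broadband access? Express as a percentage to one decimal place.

34.2

Cells: a = 104, b = 49, c = 174, d = 215.
Risk in exposed = 104/153 = 0.67974; risk in unexposed = 174/389 = 0.44730.
RR = 0.67974/0.44730 = 1.51965
AR% = (RR − 1)/RR × 100 = (1.51965 − 1)/1.51965 × 100 = 34.1952%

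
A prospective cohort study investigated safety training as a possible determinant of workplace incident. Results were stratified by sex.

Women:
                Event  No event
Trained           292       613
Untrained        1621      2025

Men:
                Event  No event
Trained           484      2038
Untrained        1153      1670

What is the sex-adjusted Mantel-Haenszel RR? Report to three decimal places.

0.565

RR_MH = Σ(aᵢ·n₀ᵢ/nᵢ) / Σ(cᵢ·n₁ᵢ/nᵢ), with n₁ᵢ = aᵢ+bᵢ (exposed), n₀ᵢ = cᵢ+dᵢ (unexposed), nᵢ = n₁ᵢ+n₀ᵢ.
Stratum 1 (Women): n₁ = 905, n₀ = 3646, n = 4551; a·n₀/n = 292·3646/4551 = 233.9336; c·n₁/n = 1621·905/4551 = 322.3478
Stratum 2 (Men): n₁ = 2522, n₀ = 2823, n = 5345; a·n₀/n = 484·2823/5345 = 255.6281; c·n₁/n = 1153·2522/5345 = 544.0348
RR_MH = (233.9336 + 255.6281) / (322.3478 + 544.0348) = 489.5617 / 866.3826 = 0.56506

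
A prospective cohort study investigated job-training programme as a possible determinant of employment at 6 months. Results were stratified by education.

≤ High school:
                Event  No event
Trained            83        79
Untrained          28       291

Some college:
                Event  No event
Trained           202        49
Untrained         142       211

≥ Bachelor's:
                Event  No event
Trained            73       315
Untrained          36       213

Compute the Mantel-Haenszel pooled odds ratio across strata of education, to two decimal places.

OR_MH = Σ(aᵢdᵢ/nᵢ) / Σ(bᵢcᵢ/nᵢ), where nᵢ is the stratum total.
Stratum 1 (≤ High school): n = 481; a·d/n = 83·291/481 = 50.2141; b·c/n = 79·28/481 = 4.5988
Stratum 2 (Some college): n = 604; a·d/n = 202·211/604 = 70.5662; b·c/n = 49·142/604 = 11.5199
Stratum 3 (≥ Bachelor's): n = 637; a·d/n = 73·213/637 = 24.4097; b·c/n = 315·36/637 = 17.8022
OR_MH = (50.2141 + 70.5662 + 24.4097) / (4.5988 + 11.5199 + 17.8022) = 145.1901 / 33.9208 = 4.28027

4.28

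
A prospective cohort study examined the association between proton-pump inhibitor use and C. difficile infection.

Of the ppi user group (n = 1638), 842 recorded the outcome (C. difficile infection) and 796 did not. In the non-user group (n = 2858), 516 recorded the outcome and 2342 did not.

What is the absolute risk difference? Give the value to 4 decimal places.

From the description: a = 842, b = 796, c = 516, d = 2342.
Risk in exposed = 842/1638 = 0.514042; risk in unexposed = 516/2858 = 0.180546.
Risk difference = 0.514042 − 0.180546 = 0.333496

0.3335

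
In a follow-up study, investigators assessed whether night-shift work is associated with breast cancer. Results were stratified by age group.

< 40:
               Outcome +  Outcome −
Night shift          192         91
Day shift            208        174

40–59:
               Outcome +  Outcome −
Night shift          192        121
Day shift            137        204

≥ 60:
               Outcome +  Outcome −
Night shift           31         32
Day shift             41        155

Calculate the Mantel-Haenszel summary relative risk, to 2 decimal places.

1.43

RR_MH = Σ(aᵢ·n₀ᵢ/nᵢ) / Σ(cᵢ·n₁ᵢ/nᵢ), with n₁ᵢ = aᵢ+bᵢ (exposed), n₀ᵢ = cᵢ+dᵢ (unexposed), nᵢ = n₁ᵢ+n₀ᵢ.
Stratum 1 (< 40): n₁ = 283, n₀ = 382, n = 665; a·n₀/n = 192·382/665 = 110.2917; c·n₁/n = 208·283/665 = 88.5173
Stratum 2 (40–59): n₁ = 313, n₀ = 341, n = 654; a·n₀/n = 192·341/654 = 100.1101; c·n₁/n = 137·313/654 = 65.5673
Stratum 3 (≥ 60): n₁ = 63, n₀ = 196, n = 259; a·n₀/n = 31·196/259 = 23.4595; c·n₁/n = 41·63/259 = 9.9730
RR_MH = (110.2917 + 100.1101 + 23.4595) / (88.5173 + 65.5673 + 9.9730) = 233.8613 / 164.0575 = 1.42548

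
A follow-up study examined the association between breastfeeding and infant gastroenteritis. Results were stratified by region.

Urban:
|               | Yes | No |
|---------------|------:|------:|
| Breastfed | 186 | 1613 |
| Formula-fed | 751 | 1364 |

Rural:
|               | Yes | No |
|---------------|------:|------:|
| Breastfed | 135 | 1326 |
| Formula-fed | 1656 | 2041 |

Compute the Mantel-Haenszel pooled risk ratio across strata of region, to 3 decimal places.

RR_MH = Σ(aᵢ·n₀ᵢ/nᵢ) / Σ(cᵢ·n₁ᵢ/nᵢ), with n₁ᵢ = aᵢ+bᵢ (exposed), n₀ᵢ = cᵢ+dᵢ (unexposed), nᵢ = n₁ᵢ+n₀ᵢ.
Stratum 1 (Urban): n₁ = 1799, n₀ = 2115, n = 3914; a·n₀/n = 186·2115/3914 = 100.5084; c·n₁/n = 751·1799/3914 = 345.1837
Stratum 2 (Rural): n₁ = 1461, n₀ = 3697, n = 5158; a·n₀/n = 135·3697/5158 = 96.7613; c·n₁/n = 1656·1461/5158 = 469.0609
RR_MH = (100.5084 + 96.7613) / (345.1837 + 469.0609) = 197.2698 / 814.2446 = 0.24227

0.242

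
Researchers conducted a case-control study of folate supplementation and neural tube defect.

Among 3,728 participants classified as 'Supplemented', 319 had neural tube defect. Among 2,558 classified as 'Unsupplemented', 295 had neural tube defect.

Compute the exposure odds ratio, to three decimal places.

From the description: a = 319, b = 3409, c = 295, d = 2263.
OR = (a·d)/(b·c) = (319 × 2263) / (3409 × 295) = 721897 / 1005655 = 0.71784
Exposure is associated with lower odds of neural tube defect (OR = 0.72 < 1).

0.718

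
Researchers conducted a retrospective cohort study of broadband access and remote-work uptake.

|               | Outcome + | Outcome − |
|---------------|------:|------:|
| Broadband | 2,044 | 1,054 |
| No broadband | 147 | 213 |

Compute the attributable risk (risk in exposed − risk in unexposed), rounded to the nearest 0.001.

0.251

Cells: a = 2044, b = 1054, c = 147, d = 213.
Risk in exposed = 2044/3098 = 0.659781; risk in unexposed = 147/360 = 0.408333.
Risk difference = 0.659781 − 0.408333 = 0.251447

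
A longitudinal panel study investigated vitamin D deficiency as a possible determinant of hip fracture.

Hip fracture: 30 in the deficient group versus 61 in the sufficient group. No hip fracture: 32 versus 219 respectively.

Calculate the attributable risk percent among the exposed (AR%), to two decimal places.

54.98

From the description: a = 30, b = 32, c = 61, d = 219.
Risk in exposed = 30/62 = 0.48387; risk in unexposed = 61/280 = 0.21786.
RR = 0.48387/0.21786 = 2.22105
AR% = (RR − 1)/RR × 100 = (2.22105 − 1)/2.22105 × 100 = 54.9762%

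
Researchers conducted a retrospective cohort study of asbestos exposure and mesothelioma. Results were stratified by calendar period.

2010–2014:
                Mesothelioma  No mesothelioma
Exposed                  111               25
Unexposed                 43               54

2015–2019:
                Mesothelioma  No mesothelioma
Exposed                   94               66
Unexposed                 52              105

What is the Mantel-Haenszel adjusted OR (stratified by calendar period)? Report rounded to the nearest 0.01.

OR_MH = Σ(aᵢdᵢ/nᵢ) / Σ(bᵢcᵢ/nᵢ), where nᵢ is the stratum total.
Stratum 1 (2010–2014): n = 233; a·d/n = 111·54/233 = 25.7253; b·c/n = 25·43/233 = 4.6137
Stratum 2 (2015–2019): n = 317; a·d/n = 94·105/317 = 31.1356; b·c/n = 66·52/317 = 10.8265
OR_MH = (25.7253 + 31.1356) / (4.6137 + 10.8265) = 56.8610 / 15.4402 = 3.68265

3.68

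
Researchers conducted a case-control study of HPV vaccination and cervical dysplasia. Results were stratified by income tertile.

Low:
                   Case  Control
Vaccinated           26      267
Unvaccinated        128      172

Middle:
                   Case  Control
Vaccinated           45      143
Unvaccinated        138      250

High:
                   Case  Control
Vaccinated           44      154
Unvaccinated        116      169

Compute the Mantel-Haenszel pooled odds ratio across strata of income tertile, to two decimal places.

0.33

OR_MH = Σ(aᵢdᵢ/nᵢ) / Σ(bᵢcᵢ/nᵢ), where nᵢ is the stratum total.
Stratum 1 (Low): n = 593; a·d/n = 26·172/593 = 7.5413; b·c/n = 267·128/593 = 57.6324
Stratum 2 (Middle): n = 576; a·d/n = 45·250/576 = 19.5312; b·c/n = 143·138/576 = 34.2604
Stratum 3 (High): n = 483; a·d/n = 44·169/483 = 15.3954; b·c/n = 154·116/483 = 36.9855
OR_MH = (7.5413 + 19.5312 + 15.3954) / (57.6324 + 34.2604 + 36.9855) = 42.4680 / 128.8783 = 0.32952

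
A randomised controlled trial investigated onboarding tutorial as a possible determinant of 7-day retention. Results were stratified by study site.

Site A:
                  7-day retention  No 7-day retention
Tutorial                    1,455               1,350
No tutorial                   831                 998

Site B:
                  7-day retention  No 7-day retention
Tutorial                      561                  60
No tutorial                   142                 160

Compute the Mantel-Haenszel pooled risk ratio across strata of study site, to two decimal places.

1.27

RR_MH = Σ(aᵢ·n₀ᵢ/nᵢ) / Σ(cᵢ·n₁ᵢ/nᵢ), with n₁ᵢ = aᵢ+bᵢ (exposed), n₀ᵢ = cᵢ+dᵢ (unexposed), nᵢ = n₁ᵢ+n₀ᵢ.
Stratum 1 (Site A): n₁ = 2805, n₀ = 1829, n = 4634; a·n₀/n = 1455·1829/4634 = 574.2760; c·n₁/n = 831·2805/4634 = 503.0114
Stratum 2 (Site B): n₁ = 621, n₀ = 302, n = 923; a·n₀/n = 561·302/923 = 183.5558; c·n₁/n = 142·621/923 = 95.5385
RR_MH = (574.2760 + 183.5558) / (503.0114 + 95.5385) = 757.8318 / 598.5499 = 1.26611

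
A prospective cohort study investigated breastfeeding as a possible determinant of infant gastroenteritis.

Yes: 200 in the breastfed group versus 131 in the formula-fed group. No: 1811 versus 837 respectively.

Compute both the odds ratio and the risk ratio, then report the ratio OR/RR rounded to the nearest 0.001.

From the description: a = 200, b = 1811, c = 131, d = 837.
OR = (200·837)/(1811·131) = 167400/237241 = 0.70561
Risk in exposed = 200/2011 = 0.09945; risk in unexposed = 131/968 = 0.13533; RR = 0.73489
OR/RR = 0.70561 / 0.73489 = 0.96016
The outcome is not rare, so the OR lies further from 1 than the RR.

0.960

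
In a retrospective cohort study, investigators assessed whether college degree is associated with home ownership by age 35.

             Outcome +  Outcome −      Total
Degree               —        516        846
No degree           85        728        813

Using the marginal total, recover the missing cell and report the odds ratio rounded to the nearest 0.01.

5.48

The missing cell is in the exposed row: 846 − 516 = 330.
So a = 330, b = 516, c = 85, d = 728.
OR = (a·d)/(b·c) = (330 × 728) / (516 × 85) = 240240 / 43860 = 5.47743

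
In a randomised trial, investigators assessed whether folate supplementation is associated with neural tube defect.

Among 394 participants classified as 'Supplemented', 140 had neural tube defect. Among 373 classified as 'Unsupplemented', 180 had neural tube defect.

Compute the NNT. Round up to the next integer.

8

Risk in treated group = 140/394 = 0.35533; risk in control = 180/373 = 0.48257.
Absolute risk reduction = 0.48257 − 0.35533 = 0.12724
NNT = 1 / ARR = 1 / 0.12724 = 7.859 → round up → 8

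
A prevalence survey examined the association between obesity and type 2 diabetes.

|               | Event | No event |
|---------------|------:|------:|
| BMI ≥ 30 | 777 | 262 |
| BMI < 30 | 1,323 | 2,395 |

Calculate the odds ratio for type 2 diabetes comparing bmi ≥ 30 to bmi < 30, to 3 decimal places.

5.369

Cells: a = 777, b = 262, c = 1323, d = 2395.
OR = (a·d)/(b·c) = (777 × 2395) / (262 × 1323) = 1860915 / 346626 = 5.36865
The odds of type 2 diabetes are about 5.37 times as high in the bmi ≥ 30 group.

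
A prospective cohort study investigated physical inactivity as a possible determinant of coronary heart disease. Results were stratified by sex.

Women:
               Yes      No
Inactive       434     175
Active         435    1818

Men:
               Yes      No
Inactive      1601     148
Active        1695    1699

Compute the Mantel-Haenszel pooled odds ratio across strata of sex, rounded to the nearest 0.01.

10.67

OR_MH = Σ(aᵢdᵢ/nᵢ) / Σ(bᵢcᵢ/nᵢ), where nᵢ is the stratum total.
Stratum 1 (Women): n = 2862; a·d/n = 434·1818/2862 = 275.6855; b·c/n = 175·435/2862 = 26.5985
Stratum 2 (Men): n = 5143; a·d/n = 1601·1699/5143 = 528.8934; b·c/n = 148·1695/5143 = 48.7770
OR_MH = (275.6855 + 528.8934) / (26.5985 + 48.7770) = 804.5790 / 75.3755 = 10.67428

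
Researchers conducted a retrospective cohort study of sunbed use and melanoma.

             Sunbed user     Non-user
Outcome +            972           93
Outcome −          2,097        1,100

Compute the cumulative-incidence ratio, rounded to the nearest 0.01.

Reading the table with exposure as columns: a = 972 (Sunbed user, case), b = 2097 (Sunbed user, non-case), c = 93 (Non-user, case), d = 1100.
Risk in exposed = 972/3069 = 0.31672; risk in unexposed = 93/1193 = 0.07795.
RR = 0.31672 / 0.07795 = 4.06281
The risk among the exposed is 4.06 times that among the unexposed.

4.06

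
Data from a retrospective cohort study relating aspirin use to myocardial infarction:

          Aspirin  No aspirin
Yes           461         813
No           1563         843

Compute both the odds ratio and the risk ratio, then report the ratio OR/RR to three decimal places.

Reading the table with exposure as columns: a = 461 (Aspirin, case), b = 1563 (Aspirin, non-case), c = 813 (No aspirin, case), d = 843.
OR = (461·843)/(1563·813) = 388623/1270719 = 0.30583
Risk in exposed = 461/2024 = 0.22777; risk in unexposed = 813/1656 = 0.49094; RR = 0.46394
OR/RR = 0.30583 / 0.46394 = 0.65920
The outcome is not rare, so the OR lies further from 1 than the RR.

0.659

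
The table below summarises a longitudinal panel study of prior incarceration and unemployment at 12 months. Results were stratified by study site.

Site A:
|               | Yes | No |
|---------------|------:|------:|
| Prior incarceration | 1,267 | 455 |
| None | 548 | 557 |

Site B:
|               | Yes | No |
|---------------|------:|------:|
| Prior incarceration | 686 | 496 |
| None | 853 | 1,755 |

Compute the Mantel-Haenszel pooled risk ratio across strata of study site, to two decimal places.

1.61

RR_MH = Σ(aᵢ·n₀ᵢ/nᵢ) / Σ(cᵢ·n₁ᵢ/nᵢ), with n₁ᵢ = aᵢ+bᵢ (exposed), n₀ᵢ = cᵢ+dᵢ (unexposed), nᵢ = n₁ᵢ+n₀ᵢ.
Stratum 1 (Site A): n₁ = 1722, n₀ = 1105, n = 2827; a·n₀/n = 1267·1105/2827 = 495.2370; c·n₁/n = 548·1722/2827 = 333.8012
Stratum 2 (Site B): n₁ = 1182, n₀ = 2608, n = 3790; a·n₀/n = 686·2608/3790 = 472.0549; c·n₁/n = 853·1182/3790 = 266.0280
RR_MH = (495.2370 + 472.0549) / (333.8012 + 266.0280) = 967.2919 / 599.8292 = 1.61261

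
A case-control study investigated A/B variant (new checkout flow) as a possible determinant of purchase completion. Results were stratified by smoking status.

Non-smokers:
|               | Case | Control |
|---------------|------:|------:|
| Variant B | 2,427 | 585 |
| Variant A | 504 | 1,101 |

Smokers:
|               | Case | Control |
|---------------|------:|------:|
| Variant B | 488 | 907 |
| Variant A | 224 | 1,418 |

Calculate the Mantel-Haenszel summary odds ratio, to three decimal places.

OR_MH = Σ(aᵢdᵢ/nᵢ) / Σ(bᵢcᵢ/nᵢ), where nᵢ is the stratum total.
Stratum 1 (Non-smokers): n = 4617; a·d/n = 2427·1101/4617 = 578.7583; b·c/n = 585·504/4617 = 63.8596
Stratum 2 (Smokers): n = 3037; a·d/n = 488·1418/3037 = 227.8512; b·c/n = 907·224/3037 = 66.8976
OR_MH = (578.7583 + 227.8512) / (63.8596 + 66.8976) = 806.6095 / 130.7572 = 6.16876

6.169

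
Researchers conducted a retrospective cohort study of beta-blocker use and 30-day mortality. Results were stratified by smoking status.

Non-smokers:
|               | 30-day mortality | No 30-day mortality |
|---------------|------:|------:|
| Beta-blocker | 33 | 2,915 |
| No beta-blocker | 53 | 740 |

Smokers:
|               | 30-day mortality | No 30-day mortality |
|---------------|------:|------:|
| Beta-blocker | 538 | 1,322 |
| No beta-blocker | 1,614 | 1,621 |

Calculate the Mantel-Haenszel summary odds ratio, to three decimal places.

OR_MH = Σ(aᵢdᵢ/nᵢ) / Σ(bᵢcᵢ/nᵢ), where nᵢ is the stratum total.
Stratum 1 (Non-smokers): n = 3741; a·d/n = 33·740/3741 = 6.5277; b·c/n = 2915·53/3741 = 41.2978
Stratum 2 (Smokers): n = 5095; a·d/n = 538·1621/5095 = 171.1674; b·c/n = 1322·1614/5095 = 418.7847
OR_MH = (6.5277 + 171.1674) / (41.2978 + 418.7847) = 177.6951 / 460.0825 = 0.38622

0.386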